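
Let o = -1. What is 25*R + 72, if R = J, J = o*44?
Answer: -1028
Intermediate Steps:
J = -44 (J = -1*44 = -44)
R = -44
25*R + 72 = 25*(-44) + 72 = -1100 + 72 = -1028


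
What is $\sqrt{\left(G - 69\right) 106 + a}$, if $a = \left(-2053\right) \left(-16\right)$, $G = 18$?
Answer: $\sqrt{27442} \approx 165.66$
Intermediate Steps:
$a = 32848$
$\sqrt{\left(G - 69\right) 106 + a} = \sqrt{\left(18 - 69\right) 106 + 32848} = \sqrt{\left(-51\right) 106 + 32848} = \sqrt{-5406 + 32848} = \sqrt{27442}$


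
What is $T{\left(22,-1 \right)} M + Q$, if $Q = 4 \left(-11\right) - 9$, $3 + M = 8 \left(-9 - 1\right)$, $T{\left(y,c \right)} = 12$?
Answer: $-1049$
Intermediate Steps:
$M = -83$ ($M = -3 + 8 \left(-9 - 1\right) = -3 + 8 \left(-10\right) = -3 - 80 = -83$)
$Q = -53$ ($Q = -44 - 9 = -53$)
$T{\left(22,-1 \right)} M + Q = 12 \left(-83\right) - 53 = -996 - 53 = -1049$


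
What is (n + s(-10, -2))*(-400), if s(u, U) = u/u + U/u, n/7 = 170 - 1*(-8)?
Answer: -498880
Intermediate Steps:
n = 1246 (n = 7*(170 - 1*(-8)) = 7*(170 + 8) = 7*178 = 1246)
s(u, U) = 1 + U/u
(n + s(-10, -2))*(-400) = (1246 + (-2 - 10)/(-10))*(-400) = (1246 - ⅒*(-12))*(-400) = (1246 + 6/5)*(-400) = (6236/5)*(-400) = -498880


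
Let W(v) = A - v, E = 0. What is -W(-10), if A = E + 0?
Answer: -10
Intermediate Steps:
A = 0 (A = 0 + 0 = 0)
W(v) = -v (W(v) = 0 - v = -v)
-W(-10) = -(-1)*(-10) = -1*10 = -10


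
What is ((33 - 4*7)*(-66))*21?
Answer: -6930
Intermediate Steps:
((33 - 4*7)*(-66))*21 = ((33 - 28)*(-66))*21 = (5*(-66))*21 = -330*21 = -6930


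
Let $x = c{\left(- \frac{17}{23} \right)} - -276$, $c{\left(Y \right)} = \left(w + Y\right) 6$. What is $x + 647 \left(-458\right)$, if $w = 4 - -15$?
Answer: $- \frac{6806630}{23} \approx -2.9594 \cdot 10^{5}$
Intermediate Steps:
$w = 19$ ($w = 4 + 15 = 19$)
$c{\left(Y \right)} = 114 + 6 Y$ ($c{\left(Y \right)} = \left(19 + Y\right) 6 = 114 + 6 Y$)
$x = \frac{8868}{23}$ ($x = \left(114 + 6 \left(- \frac{17}{23}\right)\right) - -276 = \left(114 + 6 \left(\left(-17\right) \frac{1}{23}\right)\right) + 276 = \left(114 + 6 \left(- \frac{17}{23}\right)\right) + 276 = \left(114 - \frac{102}{23}\right) + 276 = \frac{2520}{23} + 276 = \frac{8868}{23} \approx 385.57$)
$x + 647 \left(-458\right) = \frac{8868}{23} + 647 \left(-458\right) = \frac{8868}{23} - 296326 = - \frac{6806630}{23}$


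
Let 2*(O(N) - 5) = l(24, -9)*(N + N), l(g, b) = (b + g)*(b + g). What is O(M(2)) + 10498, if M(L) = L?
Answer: 10953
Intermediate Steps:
l(g, b) = (b + g)²
O(N) = 5 + 225*N (O(N) = 5 + ((-9 + 24)²*(N + N))/2 = 5 + (15²*(2*N))/2 = 5 + (225*(2*N))/2 = 5 + (450*N)/2 = 5 + 225*N)
O(M(2)) + 10498 = (5 + 225*2) + 10498 = (5 + 450) + 10498 = 455 + 10498 = 10953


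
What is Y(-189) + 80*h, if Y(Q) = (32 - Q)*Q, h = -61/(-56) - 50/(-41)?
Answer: -11934693/287 ≈ -41584.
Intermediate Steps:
h = 5301/2296 (h = -61*(-1/56) - 50*(-1/41) = 61/56 + 50/41 = 5301/2296 ≈ 2.3088)
Y(Q) = Q*(32 - Q)
Y(-189) + 80*h = -189*(32 - 1*(-189)) + 80*(5301/2296) = -189*(32 + 189) + 53010/287 = -189*221 + 53010/287 = -41769 + 53010/287 = -11934693/287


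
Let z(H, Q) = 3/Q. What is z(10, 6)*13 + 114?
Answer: 241/2 ≈ 120.50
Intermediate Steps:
z(10, 6)*13 + 114 = (3/6)*13 + 114 = (3*(1/6))*13 + 114 = (1/2)*13 + 114 = 13/2 + 114 = 241/2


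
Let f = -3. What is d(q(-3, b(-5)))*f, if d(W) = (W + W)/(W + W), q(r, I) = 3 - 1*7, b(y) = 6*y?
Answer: -3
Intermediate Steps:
q(r, I) = -4 (q(r, I) = 3 - 7 = -4)
d(W) = 1 (d(W) = (2*W)/((2*W)) = (2*W)*(1/(2*W)) = 1)
d(q(-3, b(-5)))*f = 1*(-3) = -3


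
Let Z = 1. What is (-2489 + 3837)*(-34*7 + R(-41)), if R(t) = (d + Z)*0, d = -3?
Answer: -320824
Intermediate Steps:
R(t) = 0 (R(t) = (-3 + 1)*0 = -2*0 = 0)
(-2489 + 3837)*(-34*7 + R(-41)) = (-2489 + 3837)*(-34*7 + 0) = 1348*(-238 + 0) = 1348*(-238) = -320824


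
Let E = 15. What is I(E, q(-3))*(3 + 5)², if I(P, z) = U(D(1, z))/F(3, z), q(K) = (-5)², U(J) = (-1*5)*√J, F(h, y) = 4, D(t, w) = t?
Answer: -80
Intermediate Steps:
U(J) = -5*√J
q(K) = 25
I(P, z) = -5/4 (I(P, z) = -5*√1/4 = -5*1*(¼) = -5*¼ = -5/4)
I(E, q(-3))*(3 + 5)² = -5*(3 + 5)²/4 = -5/4*8² = -5/4*64 = -80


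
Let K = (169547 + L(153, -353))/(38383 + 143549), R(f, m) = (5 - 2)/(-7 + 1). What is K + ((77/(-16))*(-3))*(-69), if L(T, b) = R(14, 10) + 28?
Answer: -724275239/727728 ≈ -995.26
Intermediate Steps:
R(f, m) = -½ (R(f, m) = 3/(-6) = 3*(-⅙) = -½)
L(T, b) = 55/2 (L(T, b) = -½ + 28 = 55/2)
K = 339149/363864 (K = (169547 + 55/2)/(38383 + 143549) = (339149/2)/181932 = (339149/2)*(1/181932) = 339149/363864 ≈ 0.93208)
K + ((77/(-16))*(-3))*(-69) = 339149/363864 + ((77/(-16))*(-3))*(-69) = 339149/363864 + ((77*(-1/16))*(-3))*(-69) = 339149/363864 - 77/16*(-3)*(-69) = 339149/363864 + (231/16)*(-69) = 339149/363864 - 15939/16 = -724275239/727728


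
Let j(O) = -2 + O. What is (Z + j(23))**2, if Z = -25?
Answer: 16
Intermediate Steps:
(Z + j(23))**2 = (-25 + (-2 + 23))**2 = (-25 + 21)**2 = (-4)**2 = 16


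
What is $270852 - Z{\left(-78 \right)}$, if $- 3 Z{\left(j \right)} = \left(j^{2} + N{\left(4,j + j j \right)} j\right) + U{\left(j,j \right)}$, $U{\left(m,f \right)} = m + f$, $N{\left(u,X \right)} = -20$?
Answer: $273348$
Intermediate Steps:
$U{\left(m,f \right)} = f + m$
$Z{\left(j \right)} = 6 j - \frac{j^{2}}{3}$ ($Z{\left(j \right)} = - \frac{\left(j^{2} - 20 j\right) + \left(j + j\right)}{3} = - \frac{\left(j^{2} - 20 j\right) + 2 j}{3} = - \frac{j^{2} - 18 j}{3} = 6 j - \frac{j^{2}}{3}$)
$270852 - Z{\left(-78 \right)} = 270852 - \frac{1}{3} \left(-78\right) \left(18 - -78\right) = 270852 - \frac{1}{3} \left(-78\right) \left(18 + 78\right) = 270852 - \frac{1}{3} \left(-78\right) 96 = 270852 - -2496 = 270852 + 2496 = 273348$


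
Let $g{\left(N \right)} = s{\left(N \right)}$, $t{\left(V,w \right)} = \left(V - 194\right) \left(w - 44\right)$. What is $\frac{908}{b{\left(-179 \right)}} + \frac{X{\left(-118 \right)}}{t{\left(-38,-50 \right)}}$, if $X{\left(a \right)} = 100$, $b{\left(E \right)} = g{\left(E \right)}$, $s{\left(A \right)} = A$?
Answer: $- \frac{4945941}{975908} \approx -5.068$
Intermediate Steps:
$t{\left(V,w \right)} = \left(-194 + V\right) \left(-44 + w\right)$
$g{\left(N \right)} = N$
$b{\left(E \right)} = E$
$\frac{908}{b{\left(-179 \right)}} + \frac{X{\left(-118 \right)}}{t{\left(-38,-50 \right)}} = \frac{908}{-179} + \frac{100}{8536 - -9700 - -1672 - -1900} = 908 \left(- \frac{1}{179}\right) + \frac{100}{8536 + 9700 + 1672 + 1900} = - \frac{908}{179} + \frac{100}{21808} = - \frac{908}{179} + 100 \cdot \frac{1}{21808} = - \frac{908}{179} + \frac{25}{5452} = - \frac{4945941}{975908}$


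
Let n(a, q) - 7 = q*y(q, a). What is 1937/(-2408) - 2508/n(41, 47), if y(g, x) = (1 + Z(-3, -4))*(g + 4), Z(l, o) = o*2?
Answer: -944575/1442392 ≈ -0.65487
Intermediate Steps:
Z(l, o) = 2*o
y(g, x) = -28 - 7*g (y(g, x) = (1 + 2*(-4))*(g + 4) = (1 - 8)*(4 + g) = -7*(4 + g) = -28 - 7*g)
n(a, q) = 7 + q*(-28 - 7*q)
1937/(-2408) - 2508/n(41, 47) = 1937/(-2408) - 2508/(7 - 7*47*(4 + 47)) = 1937*(-1/2408) - 2508/(7 - 7*47*51) = -1937/2408 - 2508/(7 - 16779) = -1937/2408 - 2508/(-16772) = -1937/2408 - 2508*(-1/16772) = -1937/2408 + 627/4193 = -944575/1442392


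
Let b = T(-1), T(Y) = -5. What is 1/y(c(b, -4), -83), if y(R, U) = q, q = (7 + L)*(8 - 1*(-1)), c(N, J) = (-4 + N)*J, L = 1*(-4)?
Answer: 1/27 ≈ 0.037037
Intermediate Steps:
L = -4
b = -5
c(N, J) = J*(-4 + N)
q = 27 (q = (7 - 4)*(8 - 1*(-1)) = 3*(8 + 1) = 3*9 = 27)
y(R, U) = 27
1/y(c(b, -4), -83) = 1/27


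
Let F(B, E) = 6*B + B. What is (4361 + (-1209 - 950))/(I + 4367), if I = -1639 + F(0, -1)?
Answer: 1101/1364 ≈ 0.80718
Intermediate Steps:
F(B, E) = 7*B
I = -1639 (I = -1639 + 7*0 = -1639 + 0 = -1639)
(4361 + (-1209 - 950))/(I + 4367) = (4361 + (-1209 - 950))/(-1639 + 4367) = (4361 - 2159)/2728 = 2202*(1/2728) = 1101/1364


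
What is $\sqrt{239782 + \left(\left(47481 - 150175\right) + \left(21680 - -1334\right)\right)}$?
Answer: $\sqrt{160102} \approx 400.13$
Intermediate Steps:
$\sqrt{239782 + \left(\left(47481 - 150175\right) + \left(21680 - -1334\right)\right)} = \sqrt{239782 + \left(-102694 + \left(21680 + 1334\right)\right)} = \sqrt{239782 + \left(-102694 + 23014\right)} = \sqrt{239782 - 79680} = \sqrt{160102}$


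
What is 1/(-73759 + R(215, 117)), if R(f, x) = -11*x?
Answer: -1/75046 ≈ -1.3325e-5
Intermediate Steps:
1/(-73759 + R(215, 117)) = 1/(-73759 - 11*117) = 1/(-73759 - 1287) = 1/(-75046) = -1/75046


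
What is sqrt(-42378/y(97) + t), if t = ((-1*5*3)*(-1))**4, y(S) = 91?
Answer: sqrt(8476923)/13 ≈ 223.96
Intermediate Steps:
t = 50625 (t = (-5*3*(-1))**4 = (-15*(-1))**4 = 15**4 = 50625)
sqrt(-42378/y(97) + t) = sqrt(-42378/91 + 50625) = sqrt(-42378*1/91 + 50625) = sqrt(-6054/13 + 50625) = sqrt(652071/13) = sqrt(8476923)/13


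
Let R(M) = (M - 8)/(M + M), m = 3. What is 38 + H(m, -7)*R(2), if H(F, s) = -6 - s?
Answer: 73/2 ≈ 36.500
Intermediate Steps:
R(M) = (-8 + M)/(2*M) (R(M) = (-8 + M)/((2*M)) = (-8 + M)*(1/(2*M)) = (-8 + M)/(2*M))
38 + H(m, -7)*R(2) = 38 + (-6 - 1*(-7))*((½)*(-8 + 2)/2) = 38 + (-6 + 7)*((½)*(½)*(-6)) = 38 + 1*(-3/2) = 38 - 3/2 = 73/2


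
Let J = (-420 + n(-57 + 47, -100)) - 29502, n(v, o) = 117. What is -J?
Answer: 29805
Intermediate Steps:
J = -29805 (J = (-420 + 117) - 29502 = -303 - 29502 = -29805)
-J = -1*(-29805) = 29805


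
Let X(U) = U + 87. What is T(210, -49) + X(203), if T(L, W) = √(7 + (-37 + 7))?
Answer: 290 + I*√23 ≈ 290.0 + 4.7958*I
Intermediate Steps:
X(U) = 87 + U
T(L, W) = I*√23 (T(L, W) = √(7 - 30) = √(-23) = I*√23)
T(210, -49) + X(203) = I*√23 + (87 + 203) = I*√23 + 290 = 290 + I*√23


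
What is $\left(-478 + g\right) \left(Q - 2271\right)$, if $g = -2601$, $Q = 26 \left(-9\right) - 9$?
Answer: $7740606$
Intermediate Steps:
$Q = -243$ ($Q = -234 - 9 = -243$)
$\left(-478 + g\right) \left(Q - 2271\right) = \left(-478 - 2601\right) \left(-243 - 2271\right) = \left(-3079\right) \left(-2514\right) = 7740606$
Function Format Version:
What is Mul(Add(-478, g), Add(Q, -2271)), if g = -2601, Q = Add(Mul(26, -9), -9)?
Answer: 7740606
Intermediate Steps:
Q = -243 (Q = Add(-234, -9) = -243)
Mul(Add(-478, g), Add(Q, -2271)) = Mul(Add(-478, -2601), Add(-243, -2271)) = Mul(-3079, -2514) = 7740606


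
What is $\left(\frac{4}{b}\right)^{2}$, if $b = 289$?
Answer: $\frac{16}{83521} \approx 0.00019157$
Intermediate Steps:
$\left(\frac{4}{b}\right)^{2} = \left(\frac{4}{289}\right)^{2} = \frac{16}{83521}$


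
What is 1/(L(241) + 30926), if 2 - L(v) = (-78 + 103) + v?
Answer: 1/30662 ≈ 3.2614e-5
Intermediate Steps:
L(v) = -23 - v (L(v) = 2 - ((-78 + 103) + v) = 2 - (25 + v) = 2 + (-25 - v) = -23 - v)
1/(L(241) + 30926) = 1/((-23 - 1*241) + 30926) = 1/((-23 - 241) + 30926) = 1/(-264 + 30926) = 1/30662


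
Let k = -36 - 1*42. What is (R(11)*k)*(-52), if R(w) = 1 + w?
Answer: 48672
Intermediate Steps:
k = -78 (k = -36 - 42 = -78)
(R(11)*k)*(-52) = ((1 + 11)*(-78))*(-52) = (12*(-78))*(-52) = -936*(-52) = 48672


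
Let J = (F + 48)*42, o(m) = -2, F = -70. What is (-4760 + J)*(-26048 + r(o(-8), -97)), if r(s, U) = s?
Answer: 148068200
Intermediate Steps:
J = -924 (J = (-70 + 48)*42 = -22*42 = -924)
(-4760 + J)*(-26048 + r(o(-8), -97)) = (-4760 - 924)*(-26048 - 2) = -5684*(-26050) = 148068200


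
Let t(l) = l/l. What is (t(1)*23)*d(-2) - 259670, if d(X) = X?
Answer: -259716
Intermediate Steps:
t(l) = 1
(t(1)*23)*d(-2) - 259670 = (1*23)*(-2) - 259670 = 23*(-2) - 259670 = -46 - 259670 = -259716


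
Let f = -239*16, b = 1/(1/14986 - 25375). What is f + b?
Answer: -1454151535162/380269749 ≈ -3824.0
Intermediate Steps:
b = -14986/380269749 (b = 1/(1/14986 - 25375) = 1/(-380269749/14986) = -14986/380269749 ≈ -3.9409e-5)
f = -3824
f + b = -3824 - 14986/380269749 = -1454151535162/380269749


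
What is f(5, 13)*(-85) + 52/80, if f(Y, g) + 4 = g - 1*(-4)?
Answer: -22087/20 ≈ -1104.3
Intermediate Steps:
f(Y, g) = g (f(Y, g) = -4 + (g - 1*(-4)) = -4 + (g + 4) = -4 + (4 + g) = g)
f(5, 13)*(-85) + 52/80 = 13*(-85) + 52/80 = -1105 + 52*(1/80) = -1105 + 13/20 = -22087/20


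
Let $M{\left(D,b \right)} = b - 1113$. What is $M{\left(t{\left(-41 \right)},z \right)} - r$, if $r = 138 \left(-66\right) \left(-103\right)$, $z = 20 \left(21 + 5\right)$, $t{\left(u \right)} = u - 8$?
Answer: $-938717$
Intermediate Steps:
$t{\left(u \right)} = -8 + u$
$z = 520$ ($z = 20 \cdot 26 = 520$)
$M{\left(D,b \right)} = -1113 + b$ ($M{\left(D,b \right)} = b - 1113 = -1113 + b$)
$r = 938124$ ($r = \left(-9108\right) \left(-103\right) = 938124$)
$M{\left(t{\left(-41 \right)},z \right)} - r = \left(-1113 + 520\right) - 938124 = -593 - 938124 = -938717$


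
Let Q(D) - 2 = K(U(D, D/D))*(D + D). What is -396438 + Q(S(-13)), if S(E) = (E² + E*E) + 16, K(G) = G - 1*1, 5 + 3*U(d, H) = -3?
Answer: -399032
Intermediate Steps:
U(d, H) = -8/3 (U(d, H) = -5/3 + (⅓)*(-3) = -5/3 - 1 = -8/3)
K(G) = -1 + G (K(G) = G - 1 = -1 + G)
S(E) = 16 + 2*E² (S(E) = (E² + E²) + 16 = 2*E² + 16 = 16 + 2*E²)
Q(D) = 2 - 22*D/3 (Q(D) = 2 + (-1 - 8/3)*(D + D) = 2 - 22*D/3)
-396438 + Q(S(-13)) = -396438 + (2 - 22*(16 + 2*(-13)²)/3) = -396438 + (2 - 22*(16 + 2*169)/3) = -396438 + (2 - 22*(16 + 338)/3) = -396438 + (2 - 22/3*354) = -396438 + (2 - 2596) = -396438 - 2594 = -399032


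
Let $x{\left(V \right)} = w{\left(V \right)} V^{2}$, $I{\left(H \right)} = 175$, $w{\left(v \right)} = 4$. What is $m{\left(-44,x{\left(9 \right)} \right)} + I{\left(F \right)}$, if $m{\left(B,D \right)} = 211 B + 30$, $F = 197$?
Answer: $-9079$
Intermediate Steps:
$x{\left(V \right)} = 4 V^{2}$
$m{\left(B,D \right)} = 30 + 211 B$
$m{\left(-44,x{\left(9 \right)} \right)} + I{\left(F \right)} = \left(30 + 211 \left(-44\right)\right) + 175 = \left(30 - 9284\right) + 175 = -9254 + 175 = -9079$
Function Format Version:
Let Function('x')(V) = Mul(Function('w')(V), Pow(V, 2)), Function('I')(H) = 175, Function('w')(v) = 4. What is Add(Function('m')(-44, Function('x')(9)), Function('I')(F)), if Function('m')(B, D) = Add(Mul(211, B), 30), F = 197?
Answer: -9079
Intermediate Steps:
Function('x')(V) = Mul(4, Pow(V, 2))
Function('m')(B, D) = Add(30, Mul(211, B))
Add(Function('m')(-44, Function('x')(9)), Function('I')(F)) = Add(Add(30, Mul(211, -44)), 175) = Add(Add(30, -9284), 175) = Add(-9254, 175) = -9079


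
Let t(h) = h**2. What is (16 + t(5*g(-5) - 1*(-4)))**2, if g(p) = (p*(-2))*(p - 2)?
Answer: 14335751824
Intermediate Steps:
g(p) = -2*p*(-2 + p) (g(p) = (-2*p)*(-2 + p) = -2*p*(-2 + p))
(16 + t(5*g(-5) - 1*(-4)))**2 = (16 + (5*(2*(-5)*(2 - 1*(-5))) - 1*(-4))**2)**2 = (16 + (5*(2*(-5)*(2 + 5)) + 4)**2)**2 = (16 + (5*(2*(-5)*7) + 4)**2)**2 = (16 + (5*(-70) + 4)**2)**2 = (16 + (-350 + 4)**2)**2 = (16 + (-346)**2)**2 = (16 + 119716)**2 = 119732**2 = 14335751824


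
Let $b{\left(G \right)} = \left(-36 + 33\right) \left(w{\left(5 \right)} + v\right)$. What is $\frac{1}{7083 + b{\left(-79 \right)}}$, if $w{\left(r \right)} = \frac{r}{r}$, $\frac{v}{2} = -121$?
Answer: $\frac{1}{7806} \approx 0.00012811$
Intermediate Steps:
$v = -242$ ($v = 2 \left(-121\right) = -242$)
$w{\left(r \right)} = 1$
$b{\left(G \right)} = 723$ ($b{\left(G \right)} = \left(-36 + 33\right) \left(1 - 242\right) = \left(-3\right) \left(-241\right) = 723$)
$\frac{1}{7083 + b{\left(-79 \right)}} = \frac{1}{7083 + 723} = \frac{1}{7806}$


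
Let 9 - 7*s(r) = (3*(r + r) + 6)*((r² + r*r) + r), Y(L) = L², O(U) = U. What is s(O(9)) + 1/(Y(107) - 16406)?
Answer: -50814214/34699 ≈ -1464.4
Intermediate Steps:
s(r) = 9/7 - (6 + 6*r)*(r + 2*r²)/7 (s(r) = 9/7 - (3*(r + r) + 6)*((r² + r*r) + r)/7 = 9/7 - (3*(2*r) + 6)*((r² + r²) + r)/7 = 9/7 - (6*r + 6)*(2*r² + r)/7 = 9/7 - (6 + 6*r)*(r + 2*r²)/7)
s(O(9)) + 1/(Y(107) - 16406) = (9/7 - 18/7*9² - 12/7*9³ - 6/7*9) + 1/(107² - 16406) = (9/7 - 18/7*81 - 12/7*729 - 54/7) + 1/(11449 - 16406) = (9/7 - 1458/7 - 8748/7 - 54/7) + 1/(-4957) = -10251/7 - 1/4957 = -50814214/34699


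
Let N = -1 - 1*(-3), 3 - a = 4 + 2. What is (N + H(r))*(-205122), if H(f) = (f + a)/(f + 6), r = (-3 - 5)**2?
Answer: -20614761/35 ≈ -5.8899e+5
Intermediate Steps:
a = -3 (a = 3 - (4 + 2) = 3 - 1*6 = 3 - 6 = -3)
N = 2 (N = -1 + 3 = 2)
r = 64 (r = (-8)**2 = 64)
H(f) = (-3 + f)/(6 + f) (H(f) = (f - 3)/(f + 6) = (-3 + f)/(6 + f))
(N + H(r))*(-205122) = (2 + (-3 + 64)/(6 + 64))*(-205122) = (2 + 61/70)*(-205122) = (201/70)*(-205122) = -20614761/35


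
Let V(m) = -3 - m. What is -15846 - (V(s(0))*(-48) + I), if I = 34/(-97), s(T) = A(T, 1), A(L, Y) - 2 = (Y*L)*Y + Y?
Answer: -1564964/97 ≈ -16134.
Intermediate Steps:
A(L, Y) = 2 + Y + L*Y² (A(L, Y) = 2 + ((Y*L)*Y + Y) = 2 + ((L*Y)*Y + Y) = 2 + (L*Y² + Y) = 2 + (Y + L*Y²) = 2 + Y + L*Y²)
s(T) = 3 + T (s(T) = 2 + 1 + T*1² = 2 + 1 + T*1 = 2 + 1 + T = 3 + T)
I = -34/97 (I = 34*(-1/97) = -34/97 ≈ -0.35052)
-15846 - (V(s(0))*(-48) + I) = -15846 - ((-3 - (3 + 0))*(-48) - 34/97) = -15846 - ((-3 - 1*3)*(-48) - 34/97) = -15846 - ((-3 - 3)*(-48) - 34/97) = -15846 - (-6*(-48) - 34/97) = -15846 - (288 - 34/97) = -15846 - 1*27902/97 = -15846 - 27902/97 = -1564964/97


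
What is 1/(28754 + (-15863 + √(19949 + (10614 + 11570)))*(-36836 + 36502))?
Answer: 1331749/7093046548767 + 167*√42133/14186093097534 ≈ 1.9017e-7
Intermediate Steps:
1/(28754 + (-15863 + √(19949 + (10614 + 11570)))*(-36836 + 36502)) = 1/(28754 + (-15863 + √(19949 + 22184))*(-334)) = 1/(28754 + (-15863 + √42133)*(-334)) = 1/(28754 + (5298242 - 334*√42133)) = 1/(5326996 - 334*√42133)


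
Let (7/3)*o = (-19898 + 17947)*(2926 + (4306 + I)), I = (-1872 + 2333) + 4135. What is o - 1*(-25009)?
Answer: -69054221/7 ≈ -9.8649e+6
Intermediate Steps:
I = 4596 (I = 461 + 4135 = 4596)
o = -69229284/7 (o = 3*((-19898 + 17947)*(2926 + (4306 + 4596)))/7 = 3*(-1951*(2926 + 8902))/7 = 3*(-1951*11828)/7 = (3/7)*(-23076428) = -69229284/7 ≈ -9.8899e+6)
o - 1*(-25009) = -69229284/7 - 1*(-25009) = -69229284/7 + 25009 = -69054221/7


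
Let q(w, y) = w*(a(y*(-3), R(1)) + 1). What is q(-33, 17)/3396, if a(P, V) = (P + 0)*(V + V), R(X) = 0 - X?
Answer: -1133/1132 ≈ -1.0009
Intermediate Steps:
R(X) = -X
a(P, V) = 2*P*V (a(P, V) = P*(2*V) = 2*P*V)
q(w, y) = w*(1 + 6*y) (q(w, y) = w*(2*(y*(-3))*(-1*1) + 1) = w*(2*(-3*y)*(-1) + 1) = w*(6*y + 1) = w*(1 + 6*y))
q(-33, 17)/3396 = -33*(1 + 6*17)/3396 = -33*(1 + 102)*(1/3396) = -33*103*(1/3396) = -3399*1/3396 = -1133/1132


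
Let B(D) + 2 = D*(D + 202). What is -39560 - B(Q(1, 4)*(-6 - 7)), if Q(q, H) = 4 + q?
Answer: -30653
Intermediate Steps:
B(D) = -2 + D*(202 + D) (B(D) = -2 + D*(D + 202) = -2 + D*(202 + D))
-39560 - B(Q(1, 4)*(-6 - 7)) = -39560 - (-2 + ((4 + 1)*(-6 - 7))² + 202*((4 + 1)*(-6 - 7))) = -39560 - (-2 + (5*(-13))² + 202*(5*(-13))) = -39560 - (-2 + (-65)² + 202*(-65)) = -39560 - (-2 + 4225 - 13130) = -39560 - 1*(-8907) = -39560 + 8907 = -30653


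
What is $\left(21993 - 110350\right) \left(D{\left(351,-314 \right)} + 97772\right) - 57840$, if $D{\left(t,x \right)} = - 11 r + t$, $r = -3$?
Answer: $-8672827532$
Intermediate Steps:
$D{\left(t,x \right)} = 33 + t$ ($D{\left(t,x \right)} = \left(-11\right) \left(-3\right) + t = 33 + t$)
$\left(21993 - 110350\right) \left(D{\left(351,-314 \right)} + 97772\right) - 57840 = \left(21993 - 110350\right) \left(\left(33 + 351\right) + 97772\right) - 57840 = - 88357 \left(384 + 97772\right) - 57840 = \left(-88357\right) 98156 - 57840 = -8672769692 - 57840 = -8672827532$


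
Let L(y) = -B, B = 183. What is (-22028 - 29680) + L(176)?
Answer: -51891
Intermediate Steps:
L(y) = -183 (L(y) = -1*183 = -183)
(-22028 - 29680) + L(176) = (-22028 - 29680) - 183 = -51708 - 183 = -51891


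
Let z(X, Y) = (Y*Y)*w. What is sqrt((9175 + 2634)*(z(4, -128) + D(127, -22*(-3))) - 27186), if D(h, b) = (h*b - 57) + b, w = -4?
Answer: I*sqrt(674852491) ≈ 25978.0*I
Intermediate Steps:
D(h, b) = -57 + b + b*h (D(h, b) = (b*h - 57) + b = (-57 + b*h) + b = -57 + b + b*h)
z(X, Y) = -4*Y**2 (z(X, Y) = (Y*Y)*(-4) = Y**2*(-4) = -4*Y**2)
sqrt((9175 + 2634)*(z(4, -128) + D(127, -22*(-3))) - 27186) = sqrt((9175 + 2634)*(-4*(-128)**2 + (-57 - 22*(-3) - 22*(-3)*127)) - 27186) = sqrt(11809*(-4*16384 + (-57 + 66 + 66*127)) - 27186) = sqrt(11809*(-65536 + (-57 + 66 + 8382)) - 27186) = sqrt(11809*(-65536 + 8391) - 27186) = sqrt(11809*(-57145) - 27186) = sqrt(-674825305 - 27186) = sqrt(-674852491) = I*sqrt(674852491)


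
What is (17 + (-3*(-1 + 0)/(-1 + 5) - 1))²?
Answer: 4489/16 ≈ 280.56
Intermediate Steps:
(17 + (-3*(-1 + 0)/(-1 + 5) - 1))² = (17 + (-(-3)/4 - 1))² = (17 + (-3*(-¼) - 1))² = (17 + (¾ - 1))² = (17 - ¼)² = (67/4)² = 4489/16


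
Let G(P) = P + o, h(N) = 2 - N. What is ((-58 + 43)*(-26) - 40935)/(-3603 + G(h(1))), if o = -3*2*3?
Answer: 8109/724 ≈ 11.200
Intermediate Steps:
o = -18 (o = -6*3 = -18)
G(P) = -18 + P (G(P) = P - 18 = -18 + P)
((-58 + 43)*(-26) - 40935)/(-3603 + G(h(1))) = ((-58 + 43)*(-26) - 40935)/(-3603 + (-18 + (2 - 1*1))) = (-15*(-26) - 40935)/(-3603 + (-18 + (2 - 1))) = (390 - 40935)/(-3603 + (-18 + 1)) = -40545/(-3603 - 17) = -40545/(-3620) = -40545*(-1/3620) = 8109/724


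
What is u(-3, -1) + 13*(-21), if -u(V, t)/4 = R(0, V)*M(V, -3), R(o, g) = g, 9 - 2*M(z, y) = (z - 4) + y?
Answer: -159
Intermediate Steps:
M(z, y) = 13/2 - y/2 - z/2 (M(z, y) = 9/2 - ((z - 4) + y)/2 = 9/2 - ((-4 + z) + y)/2 = 9/2 - (-4 + y + z)/2 = 9/2 + (2 - y/2 - z/2) = 13/2 - y/2 - z/2)
u(V, t) = -4*V*(8 - V/2) (u(V, t) = -4*V*(13/2 - 1/2*(-3) - V/2) = -4*V*(13/2 + 3/2 - V/2) = -4*V*(8 - V/2))
u(-3, -1) + 13*(-21) = 2*(-3)*(-16 - 3) + 13*(-21) = 2*(-3)*(-19) - 273 = 114 - 273 = -159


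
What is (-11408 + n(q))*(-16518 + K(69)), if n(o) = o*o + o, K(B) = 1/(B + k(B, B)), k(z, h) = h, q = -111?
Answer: -914072683/69 ≈ -1.3247e+7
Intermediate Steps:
K(B) = 1/(2*B) (K(B) = 1/(B + B) = 1/(2*B))
n(o) = o + o² (n(o) = o² + o = o + o²)
(-11408 + n(q))*(-16518 + K(69)) = (-11408 - 111*(1 - 111))*(-16518 + (½)/69) = (-11408 - 111*(-110))*(-16518 + (½)*(1/69)) = (-11408 + 12210)*(-16518 + 1/138) = 802*(-2279483/138) = -914072683/69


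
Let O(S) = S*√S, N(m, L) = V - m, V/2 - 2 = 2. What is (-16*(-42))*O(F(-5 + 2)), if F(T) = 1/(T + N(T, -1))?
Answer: 21*√2 ≈ 29.698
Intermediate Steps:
V = 8 (V = 4 + 2*2 = 4 + 4 = 8)
N(m, L) = 8 - m
F(T) = ⅛ (F(T) = 1/(T + (8 - T)) = 1/8 = ⅛)
O(S) = S^(3/2)
(-16*(-42))*O(F(-5 + 2)) = (-16*(-42))*(⅛)^(3/2) = 672*(√2/32) = 21*√2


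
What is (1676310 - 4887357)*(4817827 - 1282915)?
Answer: -11350768572864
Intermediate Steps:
(1676310 - 4887357)*(4817827 - 1282915) = -3211047*3534912 = -11350768572864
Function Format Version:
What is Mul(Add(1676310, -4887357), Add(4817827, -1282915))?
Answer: -11350768572864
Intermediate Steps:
Mul(Add(1676310, -4887357), Add(4817827, -1282915)) = Mul(-3211047, 3534912) = -11350768572864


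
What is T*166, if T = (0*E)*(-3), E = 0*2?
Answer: 0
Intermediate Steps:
E = 0
T = 0 (T = (0*0)*(-3) = 0*(-3) = 0)
T*166 = 0*166 = 0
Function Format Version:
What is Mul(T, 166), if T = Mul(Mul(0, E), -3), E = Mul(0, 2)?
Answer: 0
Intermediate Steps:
E = 0
T = 0 (T = Mul(Mul(0, 0), -3) = Mul(0, -3) = 0)
Mul(T, 166) = Mul(0, 166) = 0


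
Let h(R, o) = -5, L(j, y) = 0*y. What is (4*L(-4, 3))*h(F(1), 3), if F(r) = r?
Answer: 0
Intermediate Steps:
L(j, y) = 0
(4*L(-4, 3))*h(F(1), 3) = (4*0)*(-5) = 0*(-5) = 0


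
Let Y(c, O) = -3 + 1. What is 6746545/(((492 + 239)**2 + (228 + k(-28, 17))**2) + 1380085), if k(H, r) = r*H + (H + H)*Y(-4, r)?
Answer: 6746545/1932942 ≈ 3.4903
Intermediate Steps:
Y(c, O) = -2
k(H, r) = -4*H + H*r (k(H, r) = r*H + (H + H)*(-2) = H*r + (2*H)*(-2) = H*r - 4*H = -4*H + H*r)
6746545/(((492 + 239)**2 + (228 + k(-28, 17))**2) + 1380085) = 6746545/(((492 + 239)**2 + (228 - 28*(-4 + 17))**2) + 1380085) = 6746545/((731**2 + (228 - 28*13)**2) + 1380085) = 6746545/((534361 + (228 - 364)**2) + 1380085) = 6746545/((534361 + (-136)**2) + 1380085) = 6746545/((534361 + 18496) + 1380085) = 6746545/(552857 + 1380085) = 6746545/1932942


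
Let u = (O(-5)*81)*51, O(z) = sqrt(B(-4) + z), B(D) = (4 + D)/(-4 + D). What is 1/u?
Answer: -I*sqrt(5)/20655 ≈ -0.00010826*I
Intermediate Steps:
B(D) = (4 + D)/(-4 + D)
O(z) = sqrt(z) (O(z) = sqrt((4 - 4)/(-4 - 4) + z) = sqrt(0/(-8) + z) = sqrt(-1/8*0 + z) = sqrt(0 + z) = sqrt(z))
u = 4131*I*sqrt(5) (u = (sqrt(-5)*81)*51 = ((I*sqrt(5))*81)*51 = (81*I*sqrt(5))*51 = 4131*I*sqrt(5) ≈ 9237.2*I)
1/u = 1/(4131*I*sqrt(5)) = -I*sqrt(5)/20655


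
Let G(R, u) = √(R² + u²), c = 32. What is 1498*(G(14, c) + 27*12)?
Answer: 485352 + 2996*√305 ≈ 5.3768e+5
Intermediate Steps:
1498*(G(14, c) + 27*12) = 1498*(√(14² + 32²) + 27*12) = 1498*(√(196 + 1024) + 324) = 1498*(√1220 + 324) = 1498*(2*√305 + 324) = 1498*(324 + 2*√305) = 485352 + 2996*√305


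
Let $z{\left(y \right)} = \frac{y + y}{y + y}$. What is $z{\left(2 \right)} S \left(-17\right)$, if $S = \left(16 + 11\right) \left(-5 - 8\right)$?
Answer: $5967$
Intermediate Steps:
$z{\left(y \right)} = 1$ ($z{\left(y \right)} = \frac{2 y}{2 y} = 2 y \frac{1}{2 y} = 1$)
$S = -351$ ($S = 27 \left(-13\right) = -351$)
$z{\left(2 \right)} S \left(-17\right) = 1 \left(-351\right) \left(-17\right) = \left(-351\right) \left(-17\right) = 5967$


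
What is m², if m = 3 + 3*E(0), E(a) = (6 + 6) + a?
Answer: 1521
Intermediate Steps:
E(a) = 12 + a
m = 39 (m = 3 + 3*(12 + 0) = 3 + 3*12 = 3 + 36 = 39)
m² = 39² = 1521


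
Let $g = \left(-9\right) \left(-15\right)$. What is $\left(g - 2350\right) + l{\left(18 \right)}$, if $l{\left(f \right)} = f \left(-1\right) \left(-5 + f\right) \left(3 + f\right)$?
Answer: $-7129$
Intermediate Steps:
$g = 135$
$l{\left(f \right)} = - f \left(-5 + f\right) \left(3 + f\right)$
$\left(g - 2350\right) + l{\left(18 \right)} = \left(135 - 2350\right) + 18 \left(15 - 18^{2} + 2 \cdot 18\right) = \left(135 - 2350\right) + 18 \left(15 - 324 + 36\right) = -2215 + 18 \left(15 - 324 + 36\right) = -2215 + 18 \left(-273\right) = -2215 - 4914 = -7129$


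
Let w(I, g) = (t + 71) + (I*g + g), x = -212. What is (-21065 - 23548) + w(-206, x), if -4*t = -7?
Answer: -4321/4 ≈ -1080.3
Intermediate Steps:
t = 7/4 (t = -¼*(-7) = 7/4 ≈ 1.7500)
w(I, g) = 291/4 + g + I*g (w(I, g) = (7/4 + 71) + (I*g + g) = 291/4 + (g + I*g) = 291/4 + g + I*g)
(-21065 - 23548) + w(-206, x) = (-21065 - 23548) + (291/4 - 212 - 206*(-212)) = -44613 + (291/4 - 212 + 43672) = -44613 + 174131/4 = -4321/4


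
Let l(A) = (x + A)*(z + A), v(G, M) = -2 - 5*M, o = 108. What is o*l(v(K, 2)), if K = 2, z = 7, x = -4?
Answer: 8640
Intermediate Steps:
l(A) = (-4 + A)*(7 + A)
o*l(v(K, 2)) = 108*(-28 + (-2 - 5*2)**2 + 3*(-2 - 5*2)) = 108*(-28 + (-2 - 10)**2 + 3*(-2 - 10)) = 108*(-28 + (-12)**2 + 3*(-12)) = 108*(-28 + 144 - 36) = 108*80 = 8640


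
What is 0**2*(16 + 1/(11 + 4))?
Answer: 0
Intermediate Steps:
0**2*(16 + 1/(11 + 4)) = 0*(16 + 1/15) = 0*(241/15) = 0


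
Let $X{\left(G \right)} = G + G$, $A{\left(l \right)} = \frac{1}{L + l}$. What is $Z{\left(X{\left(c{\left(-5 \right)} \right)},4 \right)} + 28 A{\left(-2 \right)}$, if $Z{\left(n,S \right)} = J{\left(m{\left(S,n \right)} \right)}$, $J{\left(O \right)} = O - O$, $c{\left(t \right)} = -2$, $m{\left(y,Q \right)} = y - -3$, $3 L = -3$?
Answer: $- \frac{28}{3} \approx -9.3333$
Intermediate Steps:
$L = -1$ ($L = \frac{1}{3} \left(-3\right) = -1$)
$m{\left(y,Q \right)} = 3 + y$ ($m{\left(y,Q \right)} = y + 3 = 3 + y$)
$A{\left(l \right)} = \frac{1}{-1 + l}$
$J{\left(O \right)} = 0$
$X{\left(G \right)} = 2 G$
$Z{\left(n,S \right)} = 0$
$Z{\left(X{\left(c{\left(-5 \right)} \right)},4 \right)} + 28 A{\left(-2 \right)} = 0 + \frac{28}{-1 - 2} = 0 + \frac{28}{-3} = 0 + 28 \left(- \frac{1}{3}\right) = 0 - \frac{28}{3} = - \frac{28}{3}$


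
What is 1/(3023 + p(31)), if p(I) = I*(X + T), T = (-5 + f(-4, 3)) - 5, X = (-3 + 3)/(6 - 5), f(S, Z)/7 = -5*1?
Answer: 1/1628 ≈ 0.00061425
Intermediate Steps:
f(S, Z) = -35 (f(S, Z) = 7*(-5*1) = 7*(-5) = -35)
X = 0 (X = 0/1 = 0*1 = 0)
T = -45 (T = (-5 - 35) - 5 = -40 - 5 = -45)
p(I) = -45*I (p(I) = I*(0 - 45) = I*(-45) = -45*I)
1/(3023 + p(31)) = 1/(3023 - 45*31) = 1/(3023 - 1395) = 1/1628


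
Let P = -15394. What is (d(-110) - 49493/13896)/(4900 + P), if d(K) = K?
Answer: 1578053/145824624 ≈ 0.010822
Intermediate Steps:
(d(-110) - 49493/13896)/(4900 + P) = (-110 - 49493/13896)/(4900 - 15394) = (-110 - 49493*1/13896)/(-10494) = (-110 - 49493/13896)*(-1/10494) = -1578053/13896*(-1/10494) = 1578053/145824624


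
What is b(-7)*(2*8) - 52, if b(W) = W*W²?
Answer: -5540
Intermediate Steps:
b(W) = W³
b(-7)*(2*8) - 52 = (-7)³*(2*8) - 52 = -343*16 - 52 = -5488 - 52 = -5540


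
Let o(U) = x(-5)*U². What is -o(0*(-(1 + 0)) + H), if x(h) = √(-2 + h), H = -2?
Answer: -4*I*√7 ≈ -10.583*I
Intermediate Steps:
o(U) = I*√7*U² (o(U) = √(-2 - 5)*U² = √(-7)*U² = (I*√7)*U² = I*√7*U²)
-o(0*(-(1 + 0)) + H) = -I*√7*(0*(-(1 + 0)) - 2)² = -I*√7*(0*(-1*1) - 2)² = -I*√7*(0*(-1) - 2)² = -I*√7*(0 - 2)² = -I*√7*(-2)² = -I*√7*4 = -4*I*√7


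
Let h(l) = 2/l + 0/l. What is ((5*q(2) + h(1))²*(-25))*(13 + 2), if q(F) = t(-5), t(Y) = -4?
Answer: -121500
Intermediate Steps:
h(l) = 2/l (h(l) = 2/l + 0 = 2/l)
q(F) = -4
((5*q(2) + h(1))²*(-25))*(13 + 2) = ((5*(-4) + 2/1)²*(-25))*(13 + 2) = ((-20 + 2*1)²*(-25))*15 = ((-20 + 2)²*(-25))*15 = ((-18)²*(-25))*15 = (324*(-25))*15 = -8100*15 = -121500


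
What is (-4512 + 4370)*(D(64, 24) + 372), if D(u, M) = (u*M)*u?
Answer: -14011992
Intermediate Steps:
D(u, M) = M*u² (D(u, M) = (M*u)*u = M*u²)
(-4512 + 4370)*(D(64, 24) + 372) = (-4512 + 4370)*(24*64² + 372) = -142*(24*4096 + 372) = -142*(98304 + 372) = -142*98676 = -14011992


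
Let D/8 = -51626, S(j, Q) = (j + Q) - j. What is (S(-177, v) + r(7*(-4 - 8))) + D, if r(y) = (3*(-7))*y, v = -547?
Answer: -411791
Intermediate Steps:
S(j, Q) = Q (S(j, Q) = (Q + j) - j = Q)
r(y) = -21*y
D = -413008 (D = 8*(-51626) = -413008)
(S(-177, v) + r(7*(-4 - 8))) + D = (-547 - 147*(-4 - 8)) - 413008 = (-547 - 147*(-12)) - 413008 = (-547 - 21*(-84)) - 413008 = (-547 + 1764) - 413008 = 1217 - 413008 = -411791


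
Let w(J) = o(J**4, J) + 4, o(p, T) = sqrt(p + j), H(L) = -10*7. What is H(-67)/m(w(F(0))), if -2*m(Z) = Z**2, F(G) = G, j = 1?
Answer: 28/5 ≈ 5.6000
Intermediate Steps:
H(L) = -70
o(p, T) = sqrt(1 + p) (o(p, T) = sqrt(p + 1) = sqrt(1 + p))
w(J) = 4 + sqrt(1 + J**4) (w(J) = sqrt(1 + J**4) + 4 = 4 + sqrt(1 + J**4))
m(Z) = -Z**2/2
H(-67)/m(w(F(0))) = -70*(-2/(4 + sqrt(1 + 0**4))**2) = -70*(-2/(4 + sqrt(1 + 0))**2) = -70*(-2/(4 + sqrt(1))**2) = -70*(-2/(4 + 1)**2) = -70/((-1/2*5**2)) = -70/((-1/2*25)) = -70/(-25/2) = -70*(-2/25) = 28/5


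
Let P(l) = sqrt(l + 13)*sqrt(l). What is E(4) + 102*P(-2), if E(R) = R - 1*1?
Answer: 3 + 102*I*sqrt(22) ≈ 3.0 + 478.42*I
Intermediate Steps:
P(l) = sqrt(l)*sqrt(13 + l) (P(l) = sqrt(13 + l)*sqrt(l) = sqrt(l)*sqrt(13 + l))
E(R) = -1 + R (E(R) = R - 1 = -1 + R)
E(4) + 102*P(-2) = (-1 + 4) + 102*(sqrt(-2)*sqrt(13 - 2)) = 3 + 102*((I*sqrt(2))*sqrt(11)) = 3 + 102*(I*sqrt(22)) = 3 + 102*I*sqrt(22)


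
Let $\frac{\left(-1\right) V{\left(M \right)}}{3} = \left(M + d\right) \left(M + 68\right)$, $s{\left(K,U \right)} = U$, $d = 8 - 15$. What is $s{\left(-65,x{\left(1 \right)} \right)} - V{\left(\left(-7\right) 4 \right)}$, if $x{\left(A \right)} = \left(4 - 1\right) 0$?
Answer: $-4200$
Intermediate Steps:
$d = -7$
$x{\left(A \right)} = 0$ ($x{\left(A \right)} = 3 \cdot 0 = 0$)
$V{\left(M \right)} = - 3 \left(-7 + M\right) \left(68 + M\right)$ ($V{\left(M \right)} = - 3 \left(M - 7\right) \left(M + 68\right) = - 3 \left(-7 + M\right) \left(68 + M\right)$)
$s{\left(-65,x{\left(1 \right)} \right)} - V{\left(\left(-7\right) 4 \right)} = 0 - \left(1428 - 183 \left(\left(-7\right) 4\right) - 3 \left(\left(-7\right) 4\right)^{2}\right) = 0 - \left(1428 - -5124 - 3 \left(-28\right)^{2}\right) = 0 - \left(1428 + 5124 - 2352\right) = 0 - 4200 = -4200$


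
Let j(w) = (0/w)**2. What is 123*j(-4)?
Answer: 0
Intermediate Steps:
j(w) = 0 (j(w) = 0**2 = 0)
123*j(-4) = 123*0 = 0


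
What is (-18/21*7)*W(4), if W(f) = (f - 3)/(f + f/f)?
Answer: -6/5 ≈ -1.2000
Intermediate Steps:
W(f) = (-3 + f)/(1 + f) (W(f) = (-3 + f)/(f + 1) = (-3 + f)/(1 + f))
(-18/21*7)*W(4) = (-18/21*7)*((-3 + 4)/(1 + 4)) = (-18*1/21*7)*(1/5) = (-6/7*7)*((⅕)*1) = -6*⅕ = -6/5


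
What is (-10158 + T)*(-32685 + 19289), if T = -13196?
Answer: 312850184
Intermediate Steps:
(-10158 + T)*(-32685 + 19289) = (-10158 - 13196)*(-32685 + 19289) = -23354*(-13396) = 312850184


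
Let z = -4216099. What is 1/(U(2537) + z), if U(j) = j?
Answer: -1/4213562 ≈ -2.3733e-7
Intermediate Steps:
1/(U(2537) + z) = 1/(2537 - 4216099) = 1/(-4213562) = -1/4213562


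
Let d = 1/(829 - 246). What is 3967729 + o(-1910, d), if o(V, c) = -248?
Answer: 3967481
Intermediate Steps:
d = 1/583 ≈ 0.0017153
3967729 + o(-1910, d) = 3967729 - 248 = 3967481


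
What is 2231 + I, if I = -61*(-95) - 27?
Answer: 7999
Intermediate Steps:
I = 5768 (I = 5795 - 27 = 5768)
2231 + I = 2231 + 5768 = 7999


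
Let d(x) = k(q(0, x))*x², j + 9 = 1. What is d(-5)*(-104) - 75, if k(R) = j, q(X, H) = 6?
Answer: 20725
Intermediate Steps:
j = -8 (j = -9 + 1 = -8)
k(R) = -8
d(x) = -8*x²
d(-5)*(-104) - 75 = -8*(-5)²*(-104) - 75 = -8*25*(-104) - 75 = -200*(-104) - 75 = 20800 - 75 = 20725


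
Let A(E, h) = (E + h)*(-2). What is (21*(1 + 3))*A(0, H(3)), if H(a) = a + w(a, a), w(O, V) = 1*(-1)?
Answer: -336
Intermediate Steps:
w(O, V) = -1
H(a) = -1 + a (H(a) = a - 1 = -1 + a)
A(E, h) = -2*E - 2*h
(21*(1 + 3))*A(0, H(3)) = (21*(1 + 3))*(-2*0 - 2*(-1 + 3)) = (21*4)*(0 - 2*2) = 84*(0 - 4) = 84*(-4) = -336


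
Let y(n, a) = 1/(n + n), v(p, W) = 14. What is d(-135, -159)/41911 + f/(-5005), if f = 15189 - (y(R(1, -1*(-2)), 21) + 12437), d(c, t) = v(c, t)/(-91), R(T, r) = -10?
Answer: -329548393/599327300 ≈ -0.54986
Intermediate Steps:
d(c, t) = -2/13 (d(c, t) = 14/(-91) = 14*(-1/91) = -2/13)
y(n, a) = 1/(2*n)
f = 55041/20 (f = 15189 - ((½)/(-10) + 12437) = 15189 - ((½)*(-⅒) + 12437) = 15189 - (-1/20 + 12437) = 15189 - 1*248739/20 = 15189 - 248739/20 = 55041/20 ≈ 2752.1)
d(-135, -159)/41911 + f/(-5005) = -2/13/41911 + (55041/20)/(-5005) = -2/13*1/41911 + (55041/20)*(-1/5005) = -2/544843 - 7863/14300 = -329548393/599327300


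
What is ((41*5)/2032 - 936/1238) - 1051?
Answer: -1322780289/1257808 ≈ -1051.7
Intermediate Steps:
((41*5)/2032 - 936/1238) - 1051 = (205*(1/2032) - 936*1/1238) - 1051 = (205/2032 - 468/619) - 1051 = -824081/1257808 - 1051 = -1322780289/1257808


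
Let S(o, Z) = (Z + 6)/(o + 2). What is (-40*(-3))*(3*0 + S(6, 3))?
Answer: 135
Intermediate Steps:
S(o, Z) = (6 + Z)/(2 + o)
(-40*(-3))*(3*0 + S(6, 3)) = (-40*(-3))*(3*0 + (6 + 3)/(2 + 6)) = 120*(0 + 9/8) = 120*(9/8) = 135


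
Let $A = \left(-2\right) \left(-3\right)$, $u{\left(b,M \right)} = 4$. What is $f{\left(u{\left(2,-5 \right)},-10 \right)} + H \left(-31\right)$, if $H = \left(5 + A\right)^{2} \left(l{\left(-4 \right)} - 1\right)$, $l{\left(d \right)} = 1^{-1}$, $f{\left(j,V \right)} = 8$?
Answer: $8$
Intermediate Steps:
$A = 6$
$l{\left(d \right)} = 1$
$H = 0$ ($H = \left(5 + 6\right)^{2} \left(1 - 1\right) = 11^{2} \cdot 0 = 121 \cdot 0 = 0$)
$f{\left(u{\left(2,-5 \right)},-10 \right)} + H \left(-31\right) = 8 + 0 \left(-31\right) = 8 + 0 = 8$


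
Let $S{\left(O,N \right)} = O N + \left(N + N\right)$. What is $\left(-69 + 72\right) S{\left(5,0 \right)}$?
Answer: $0$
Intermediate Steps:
$S{\left(O,N \right)} = 2 N + N O$ ($S{\left(O,N \right)} = N O + 2 N = 2 N + N O$)
$\left(-69 + 72\right) S{\left(5,0 \right)} = \left(-69 + 72\right) 0 \left(2 + 5\right) = 3 \cdot 0 \cdot 7 = 3 \cdot 0 = 0$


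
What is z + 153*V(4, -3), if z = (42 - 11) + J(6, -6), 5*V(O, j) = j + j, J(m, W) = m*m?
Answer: -583/5 ≈ -116.60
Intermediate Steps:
J(m, W) = m²
V(O, j) = 2*j/5 (V(O, j) = (j + j)/5 = (2*j)/5 = 2*j/5)
z = 67 (z = (42 - 11) + 6² = 31 + 36 = 67)
z + 153*V(4, -3) = 67 + 153*((⅖)*(-3)) = 67 + 153*(-6/5) = 67 - 918/5 = -583/5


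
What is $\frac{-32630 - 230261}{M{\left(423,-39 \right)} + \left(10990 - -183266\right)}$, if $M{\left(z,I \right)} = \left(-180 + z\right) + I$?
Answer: $- \frac{262891}{194460} \approx -1.3519$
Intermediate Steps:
$M{\left(z,I \right)} = -180 + I + z$
$\frac{-32630 - 230261}{M{\left(423,-39 \right)} + \left(10990 - -183266\right)} = \frac{-32630 - 230261}{\left(-180 - 39 + 423\right) + \left(10990 - -183266\right)} = \frac{-32630 - 230261}{204 + \left(10990 + 183266\right)} = - \frac{262891}{204 + 194256} = - \frac{262891}{194460}$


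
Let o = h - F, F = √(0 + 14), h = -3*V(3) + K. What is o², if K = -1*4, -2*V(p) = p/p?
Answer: 81/4 + 5*√14 ≈ 38.958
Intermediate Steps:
V(p) = -½ (V(p) = -p/(2*p) = -½*1 = -½)
K = -4
h = -5/2 (h = -3*(-½) - 4 = 3/2 - 4 = -5/2 ≈ -2.5000)
F = √14 ≈ 3.7417
o = -5/2 - √14 ≈ -6.2417
o² = (-5/2 - √14)²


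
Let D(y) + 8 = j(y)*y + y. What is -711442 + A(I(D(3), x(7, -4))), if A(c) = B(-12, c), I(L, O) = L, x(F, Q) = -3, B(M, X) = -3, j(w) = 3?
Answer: -711445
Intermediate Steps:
D(y) = -8 + 4*y (D(y) = -8 + (3*y + y) = -8 + 4*y)
A(c) = -3
-711442 + A(I(D(3), x(7, -4))) = -711442 - 3 = -711445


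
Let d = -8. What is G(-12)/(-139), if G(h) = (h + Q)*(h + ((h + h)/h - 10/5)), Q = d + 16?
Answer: -48/139 ≈ -0.34532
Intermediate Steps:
Q = 8 (Q = -8 + 16 = 8)
G(h) = h*(8 + h) (G(h) = (h + 8)*(h + ((h + h)/h - 10/5)) = (8 + h)*(h + ((2*h)/h - 10*⅕)) = (8 + h)*(h + (2 - 2)) = (8 + h)*(h + 0) = (8 + h)*h = h*(8 + h))
G(-12)/(-139) = -12*(8 - 12)/(-139) = -12*(-4)*(-1/139) = 48*(-1/139) = -48/139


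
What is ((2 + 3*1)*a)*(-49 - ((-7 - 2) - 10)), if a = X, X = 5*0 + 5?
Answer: -750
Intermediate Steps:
X = 5 (X = 0 + 5 = 5)
a = 5
((2 + 3*1)*a)*(-49 - ((-7 - 2) - 10)) = ((2 + 3*1)*5)*(-49 - ((-7 - 2) - 10)) = ((2 + 3)*5)*(-49 - (-9 - 10)) = (5*5)*(-49 - 1*(-19)) = 25*(-49 + 19) = 25*(-30) = -750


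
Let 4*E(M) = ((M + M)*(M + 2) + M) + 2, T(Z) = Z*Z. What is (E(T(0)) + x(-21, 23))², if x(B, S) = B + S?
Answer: 25/4 ≈ 6.2500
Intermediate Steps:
T(Z) = Z²
E(M) = ½ + M/4 + M*(2 + M)/2 (E(M) = (((M + M)*(M + 2) + M) + 2)/4 = (((2*M)*(2 + M) + M) + 2)/4 = ((2*M*(2 + M) + M) + 2)/4 = ((M + 2*M*(2 + M)) + 2)/4 = (2 + M + 2*M*(2 + M))/4 = ½ + M/4 + M*(2 + M)/2)
(E(T(0)) + x(-21, 23))² = ((½ + (0²)²/2 + (5/4)*0²) + (-21 + 23))² = ((½ + (½)*0² + (5/4)*0) + 2)² = ((½ + (½)*0 + 0) + 2)² = ((½ + 0 + 0) + 2)² = (½ + 2)² = (5/2)² = 25/4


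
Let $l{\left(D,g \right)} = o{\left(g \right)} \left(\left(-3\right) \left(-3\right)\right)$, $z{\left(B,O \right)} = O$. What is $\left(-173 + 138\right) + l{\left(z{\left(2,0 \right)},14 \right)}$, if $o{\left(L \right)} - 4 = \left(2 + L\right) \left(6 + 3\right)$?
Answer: $1297$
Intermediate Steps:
$o{\left(L \right)} = 22 + 9 L$ ($o{\left(L \right)} = 4 + \left(2 + L\right) \left(6 + 3\right) = 4 + \left(2 + L\right) 9 = 4 + \left(18 + 9 L\right) = 22 + 9 L$)
$l{\left(D,g \right)} = 198 + 81 g$ ($l{\left(D,g \right)} = \left(22 + 9 g\right) \left(\left(-3\right) \left(-3\right)\right) = \left(22 + 9 g\right) 9 = 198 + 81 g$)
$\left(-173 + 138\right) + l{\left(z{\left(2,0 \right)},14 \right)} = \left(-173 + 138\right) + \left(198 + 81 \cdot 14\right) = -35 + \left(198 + 1134\right) = -35 + 1332 = 1297$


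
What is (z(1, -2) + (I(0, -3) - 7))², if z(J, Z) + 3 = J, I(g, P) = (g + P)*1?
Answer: 144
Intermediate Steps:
I(g, P) = P + g (I(g, P) = (P + g)*1 = P + g)
z(J, Z) = -3 + J
(z(1, -2) + (I(0, -3) - 7))² = ((-3 + 1) + ((-3 + 0) - 7))² = (-2 + (-3 - 7))² = (-2 - 10)² = (-12)² = 144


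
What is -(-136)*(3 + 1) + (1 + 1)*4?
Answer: 552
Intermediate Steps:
-(-136)*(3 + 1) + (1 + 1)*4 = -(-136)*4 + 2*4 = -136*(-4) + 8 = 544 + 8 = 552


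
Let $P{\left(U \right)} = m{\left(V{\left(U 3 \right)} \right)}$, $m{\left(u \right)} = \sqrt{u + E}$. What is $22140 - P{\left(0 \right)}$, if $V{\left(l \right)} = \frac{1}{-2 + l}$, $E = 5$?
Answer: $22140 - \frac{3 \sqrt{2}}{2} \approx 22138.0$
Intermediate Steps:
$m{\left(u \right)} = \sqrt{5 + u}$ ($m{\left(u \right)} = \sqrt{u + 5} = \sqrt{5 + u}$)
$P{\left(U \right)} = \sqrt{5 + \frac{1}{-2 + 3 U}}$ ($P{\left(U \right)} = \sqrt{5 + \frac{1}{-2 + U 3}} = \sqrt{5 + \frac{1}{-2 + 3 U}}$)
$22140 - P{\left(0 \right)} = 22140 - \sqrt{3} \sqrt{\frac{-3 + 5 \cdot 0}{-2 + 3 \cdot 0}} = 22140 - \sqrt{3} \sqrt{\frac{-3 + 0}{-2 + 0}} = 22140 - \sqrt{3} \sqrt{\frac{1}{-2} \left(-3\right)} = 22140 - \sqrt{3} \sqrt{\left(- \frac{1}{2}\right) \left(-3\right)} = 22140 - \sqrt{3} \sqrt{\frac{3}{2}} = 22140 - \sqrt{3} \frac{\sqrt{6}}{2} = 22140 - \frac{3 \sqrt{2}}{2}$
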